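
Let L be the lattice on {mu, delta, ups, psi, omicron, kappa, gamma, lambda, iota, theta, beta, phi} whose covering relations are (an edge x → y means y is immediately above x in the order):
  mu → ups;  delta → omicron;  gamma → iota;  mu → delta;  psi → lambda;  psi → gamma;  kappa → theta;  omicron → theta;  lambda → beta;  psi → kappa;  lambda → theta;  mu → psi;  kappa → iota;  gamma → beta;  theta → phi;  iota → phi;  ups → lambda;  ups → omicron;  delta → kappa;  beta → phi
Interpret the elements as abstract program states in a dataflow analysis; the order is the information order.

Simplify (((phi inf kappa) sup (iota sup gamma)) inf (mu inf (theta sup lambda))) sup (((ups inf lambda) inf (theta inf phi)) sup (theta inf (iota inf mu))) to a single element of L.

phi ∧ kappa = kappa
iota ∨ gamma = iota
kappa ∨ iota = iota
theta ∨ lambda = theta
mu ∧ theta = mu
iota ∧ mu = mu
ups ∧ lambda = ups
theta ∧ phi = theta
ups ∧ theta = ups
iota ∧ mu = mu
theta ∧ mu = mu
ups ∨ mu = ups
mu ∨ ups = ups

ups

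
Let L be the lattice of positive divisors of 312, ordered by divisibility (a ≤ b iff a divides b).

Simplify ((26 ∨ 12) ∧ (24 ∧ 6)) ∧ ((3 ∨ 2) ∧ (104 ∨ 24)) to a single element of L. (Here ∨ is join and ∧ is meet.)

6

26 ∨ 12 = 156
24 ∧ 6 = 6
156 ∧ 6 = 6
3 ∨ 2 = 6
104 ∨ 24 = 312
6 ∧ 312 = 6
6 ∧ 6 = 6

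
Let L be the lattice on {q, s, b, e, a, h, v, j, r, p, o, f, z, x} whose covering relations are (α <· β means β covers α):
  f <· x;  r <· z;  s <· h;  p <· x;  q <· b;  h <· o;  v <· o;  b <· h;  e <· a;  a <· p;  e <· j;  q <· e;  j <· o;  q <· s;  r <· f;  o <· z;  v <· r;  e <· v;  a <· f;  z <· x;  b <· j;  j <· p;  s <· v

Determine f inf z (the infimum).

Common lower bounds of {f, z}: e, q, r, s, v.
The greatest among these is r.

r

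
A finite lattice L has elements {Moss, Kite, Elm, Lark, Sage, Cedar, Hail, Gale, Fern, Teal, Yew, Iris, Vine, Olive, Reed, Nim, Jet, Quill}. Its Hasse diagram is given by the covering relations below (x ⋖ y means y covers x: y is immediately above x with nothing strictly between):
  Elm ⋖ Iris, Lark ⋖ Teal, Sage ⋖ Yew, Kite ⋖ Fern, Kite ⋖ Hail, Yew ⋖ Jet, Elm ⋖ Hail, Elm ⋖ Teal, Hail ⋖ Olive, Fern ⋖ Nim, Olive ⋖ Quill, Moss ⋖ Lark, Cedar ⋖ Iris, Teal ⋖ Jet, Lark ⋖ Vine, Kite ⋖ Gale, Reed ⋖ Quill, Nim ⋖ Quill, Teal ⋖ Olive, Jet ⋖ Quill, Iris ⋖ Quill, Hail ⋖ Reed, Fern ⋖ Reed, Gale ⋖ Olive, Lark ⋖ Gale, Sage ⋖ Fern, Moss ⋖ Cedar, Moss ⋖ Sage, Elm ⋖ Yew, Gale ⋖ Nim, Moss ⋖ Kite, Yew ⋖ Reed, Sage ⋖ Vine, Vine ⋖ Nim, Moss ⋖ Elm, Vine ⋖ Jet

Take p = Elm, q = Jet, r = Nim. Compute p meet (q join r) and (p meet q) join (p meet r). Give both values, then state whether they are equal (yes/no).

q join r = Quill, so p meet (q join r) = Elm meet Quill = Elm.
p meet q = Elm and p meet r = Moss, so (p meet q) join (p meet r) = Elm join Moss = Elm.
Equal: yes.

Elm; Elm; yes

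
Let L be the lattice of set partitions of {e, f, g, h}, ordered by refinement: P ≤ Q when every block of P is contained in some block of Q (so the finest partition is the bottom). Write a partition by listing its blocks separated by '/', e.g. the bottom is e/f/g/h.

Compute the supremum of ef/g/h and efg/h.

efg/h

The join of ef/g/h and efg/h merges any blocks that overlap across the partitions, giving efg/h.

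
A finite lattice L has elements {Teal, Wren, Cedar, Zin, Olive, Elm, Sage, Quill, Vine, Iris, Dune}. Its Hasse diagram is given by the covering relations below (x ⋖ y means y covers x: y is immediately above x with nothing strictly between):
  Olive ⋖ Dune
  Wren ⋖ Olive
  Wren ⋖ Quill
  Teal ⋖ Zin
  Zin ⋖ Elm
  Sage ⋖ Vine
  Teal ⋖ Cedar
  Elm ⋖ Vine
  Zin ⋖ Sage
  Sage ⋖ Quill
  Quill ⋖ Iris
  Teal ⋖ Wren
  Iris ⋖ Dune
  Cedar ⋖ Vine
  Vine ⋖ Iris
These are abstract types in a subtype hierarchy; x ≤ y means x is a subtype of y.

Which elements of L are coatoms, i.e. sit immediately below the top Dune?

The coatoms are exactly the elements covered by Dune: Iris, Olive.

Iris, Olive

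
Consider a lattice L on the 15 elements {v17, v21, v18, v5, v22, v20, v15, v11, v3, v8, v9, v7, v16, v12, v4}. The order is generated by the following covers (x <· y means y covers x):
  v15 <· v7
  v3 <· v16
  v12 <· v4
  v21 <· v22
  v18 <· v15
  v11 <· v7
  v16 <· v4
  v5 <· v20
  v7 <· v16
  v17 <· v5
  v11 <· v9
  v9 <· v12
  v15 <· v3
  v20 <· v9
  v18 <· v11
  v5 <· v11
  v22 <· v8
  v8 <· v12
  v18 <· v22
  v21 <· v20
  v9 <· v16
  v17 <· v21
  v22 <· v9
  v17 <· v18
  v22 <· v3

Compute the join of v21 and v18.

v22

Common upper bounds of {v21, v18}: v12, v16, v22, v3, v4, v8, v9.
The least among these is v22.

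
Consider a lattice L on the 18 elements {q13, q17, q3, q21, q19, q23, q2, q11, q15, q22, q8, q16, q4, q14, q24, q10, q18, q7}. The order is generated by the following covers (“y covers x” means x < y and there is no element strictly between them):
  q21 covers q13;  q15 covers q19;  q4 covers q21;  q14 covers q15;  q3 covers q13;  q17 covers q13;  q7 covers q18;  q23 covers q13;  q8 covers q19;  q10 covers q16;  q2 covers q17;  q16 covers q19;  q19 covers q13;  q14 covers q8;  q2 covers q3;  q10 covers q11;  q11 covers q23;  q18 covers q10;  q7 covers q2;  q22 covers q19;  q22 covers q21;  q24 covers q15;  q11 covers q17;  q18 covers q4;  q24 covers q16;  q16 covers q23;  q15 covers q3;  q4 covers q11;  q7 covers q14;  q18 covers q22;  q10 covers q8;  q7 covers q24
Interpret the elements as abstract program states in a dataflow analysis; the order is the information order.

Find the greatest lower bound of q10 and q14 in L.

Common lower bounds of {q10, q14}: q13, q19, q8.
The greatest among these is q8.

q8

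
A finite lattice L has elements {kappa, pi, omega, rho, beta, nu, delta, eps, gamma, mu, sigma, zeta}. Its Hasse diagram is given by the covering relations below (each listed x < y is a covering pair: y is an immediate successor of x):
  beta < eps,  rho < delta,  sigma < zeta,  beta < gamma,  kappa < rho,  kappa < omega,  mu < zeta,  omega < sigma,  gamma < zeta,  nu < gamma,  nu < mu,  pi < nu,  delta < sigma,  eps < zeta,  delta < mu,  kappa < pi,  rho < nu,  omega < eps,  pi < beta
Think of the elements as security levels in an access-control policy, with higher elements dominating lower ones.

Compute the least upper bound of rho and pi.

nu

Common upper bounds of {rho, pi}: gamma, mu, nu, zeta.
The least among these is nu.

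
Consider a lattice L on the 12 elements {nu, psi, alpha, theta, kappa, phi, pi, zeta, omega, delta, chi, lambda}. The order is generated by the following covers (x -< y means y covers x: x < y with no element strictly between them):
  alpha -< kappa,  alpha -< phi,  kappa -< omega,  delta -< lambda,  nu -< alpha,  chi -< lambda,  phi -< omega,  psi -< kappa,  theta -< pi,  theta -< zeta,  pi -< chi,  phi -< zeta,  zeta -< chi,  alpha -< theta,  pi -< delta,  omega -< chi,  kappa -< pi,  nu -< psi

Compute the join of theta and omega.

Common upper bounds of {theta, omega}: chi, lambda.
The least among these is chi.

chi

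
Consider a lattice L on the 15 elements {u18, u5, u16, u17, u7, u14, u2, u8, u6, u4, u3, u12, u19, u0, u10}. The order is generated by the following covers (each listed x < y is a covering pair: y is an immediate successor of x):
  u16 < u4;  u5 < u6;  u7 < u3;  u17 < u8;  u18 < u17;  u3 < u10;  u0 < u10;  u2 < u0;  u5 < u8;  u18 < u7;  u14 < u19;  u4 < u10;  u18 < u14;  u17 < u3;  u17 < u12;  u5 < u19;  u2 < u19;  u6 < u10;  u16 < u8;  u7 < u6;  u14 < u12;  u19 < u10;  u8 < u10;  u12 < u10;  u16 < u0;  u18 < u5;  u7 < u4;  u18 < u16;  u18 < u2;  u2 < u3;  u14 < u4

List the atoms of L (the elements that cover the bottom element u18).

u14, u16, u17, u2, u5, u7

The atoms are exactly the elements that cover u18: u14, u16, u17, u2, u5, u7.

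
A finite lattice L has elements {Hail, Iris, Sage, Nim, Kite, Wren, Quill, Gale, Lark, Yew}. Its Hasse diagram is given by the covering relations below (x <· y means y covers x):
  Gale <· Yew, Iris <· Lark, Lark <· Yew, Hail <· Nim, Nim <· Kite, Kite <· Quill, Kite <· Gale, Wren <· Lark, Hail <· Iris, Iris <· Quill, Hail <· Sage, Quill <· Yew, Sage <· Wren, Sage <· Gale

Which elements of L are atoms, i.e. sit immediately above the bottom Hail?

The atoms are exactly the elements that cover Hail: Iris, Nim, Sage.

Iris, Nim, Sage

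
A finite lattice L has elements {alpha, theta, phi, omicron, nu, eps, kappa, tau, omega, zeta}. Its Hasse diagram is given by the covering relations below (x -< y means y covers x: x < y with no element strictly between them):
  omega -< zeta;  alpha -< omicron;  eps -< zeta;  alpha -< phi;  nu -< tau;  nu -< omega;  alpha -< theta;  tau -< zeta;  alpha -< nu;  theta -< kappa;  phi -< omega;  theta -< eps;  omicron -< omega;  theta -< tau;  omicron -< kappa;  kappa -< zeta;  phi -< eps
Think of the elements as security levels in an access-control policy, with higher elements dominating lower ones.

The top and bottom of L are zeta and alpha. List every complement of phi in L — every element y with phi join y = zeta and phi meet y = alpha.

kappa, tau

Need y with phi ∨ y = zeta and phi ∧ y = alpha.
Checking each element gives: kappa, tau.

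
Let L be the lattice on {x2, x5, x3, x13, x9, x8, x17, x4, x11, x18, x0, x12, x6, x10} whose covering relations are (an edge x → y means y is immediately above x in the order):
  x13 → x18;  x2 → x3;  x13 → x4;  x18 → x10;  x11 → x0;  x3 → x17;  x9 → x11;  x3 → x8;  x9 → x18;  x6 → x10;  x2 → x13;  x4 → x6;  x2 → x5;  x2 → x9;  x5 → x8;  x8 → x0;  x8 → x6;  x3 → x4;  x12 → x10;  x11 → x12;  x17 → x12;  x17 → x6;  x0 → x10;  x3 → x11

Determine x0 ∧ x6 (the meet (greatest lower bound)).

Common lower bounds of {x0, x6}: x2, x3, x5, x8.
The greatest among these is x8.

x8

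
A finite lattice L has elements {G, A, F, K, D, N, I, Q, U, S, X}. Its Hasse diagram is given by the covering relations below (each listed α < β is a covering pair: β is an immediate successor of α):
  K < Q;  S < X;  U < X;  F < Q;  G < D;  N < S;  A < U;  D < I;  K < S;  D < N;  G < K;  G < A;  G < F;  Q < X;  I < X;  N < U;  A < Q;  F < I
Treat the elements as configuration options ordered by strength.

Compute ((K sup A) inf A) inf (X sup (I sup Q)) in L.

K ∨ A = Q
Q ∧ A = A
I ∨ Q = X
X ∨ X = X
A ∧ X = A

A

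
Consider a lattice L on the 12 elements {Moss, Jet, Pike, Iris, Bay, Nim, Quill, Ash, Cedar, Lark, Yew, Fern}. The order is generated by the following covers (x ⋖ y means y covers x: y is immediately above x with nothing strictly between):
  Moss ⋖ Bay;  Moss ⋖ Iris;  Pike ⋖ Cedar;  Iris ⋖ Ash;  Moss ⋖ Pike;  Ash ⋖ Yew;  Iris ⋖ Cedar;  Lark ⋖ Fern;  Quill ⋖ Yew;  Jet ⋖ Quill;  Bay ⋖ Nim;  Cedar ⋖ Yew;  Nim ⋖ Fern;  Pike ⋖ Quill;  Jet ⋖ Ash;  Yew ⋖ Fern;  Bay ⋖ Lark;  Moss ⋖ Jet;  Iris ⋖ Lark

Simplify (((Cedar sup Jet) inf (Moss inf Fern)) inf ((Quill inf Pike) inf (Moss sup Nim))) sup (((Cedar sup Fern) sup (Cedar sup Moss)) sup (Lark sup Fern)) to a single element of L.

Cedar ∨ Jet = Yew
Moss ∧ Fern = Moss
Yew ∧ Moss = Moss
Quill ∧ Pike = Pike
Moss ∨ Nim = Nim
Pike ∧ Nim = Moss
Moss ∧ Moss = Moss
Cedar ∨ Fern = Fern
Cedar ∨ Moss = Cedar
Fern ∨ Cedar = Fern
Lark ∨ Fern = Fern
Fern ∨ Fern = Fern
Moss ∨ Fern = Fern

Fern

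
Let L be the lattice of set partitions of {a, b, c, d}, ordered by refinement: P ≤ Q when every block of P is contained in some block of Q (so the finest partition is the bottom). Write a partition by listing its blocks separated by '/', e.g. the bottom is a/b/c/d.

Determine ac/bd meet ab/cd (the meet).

a/b/c/d

The meet (common refinement) of ac/bd and ab/cd intersects blocks pairwise, giving a/b/c/d.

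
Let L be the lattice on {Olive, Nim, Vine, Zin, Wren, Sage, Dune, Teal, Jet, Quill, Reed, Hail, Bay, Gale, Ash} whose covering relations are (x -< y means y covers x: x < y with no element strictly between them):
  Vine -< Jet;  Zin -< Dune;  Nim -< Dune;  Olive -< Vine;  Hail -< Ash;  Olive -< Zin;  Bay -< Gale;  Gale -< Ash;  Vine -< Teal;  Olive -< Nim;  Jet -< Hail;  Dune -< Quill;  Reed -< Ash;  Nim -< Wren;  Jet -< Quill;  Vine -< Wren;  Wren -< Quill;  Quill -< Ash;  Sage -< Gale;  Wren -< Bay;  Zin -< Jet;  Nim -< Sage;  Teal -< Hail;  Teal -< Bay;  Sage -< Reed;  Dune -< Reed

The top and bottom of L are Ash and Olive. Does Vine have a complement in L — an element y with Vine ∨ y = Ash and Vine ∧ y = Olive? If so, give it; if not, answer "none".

Need y with Vine ∨ y = Ash and Vine ∧ y = Olive.
Checking each element gives: Reed.

Reed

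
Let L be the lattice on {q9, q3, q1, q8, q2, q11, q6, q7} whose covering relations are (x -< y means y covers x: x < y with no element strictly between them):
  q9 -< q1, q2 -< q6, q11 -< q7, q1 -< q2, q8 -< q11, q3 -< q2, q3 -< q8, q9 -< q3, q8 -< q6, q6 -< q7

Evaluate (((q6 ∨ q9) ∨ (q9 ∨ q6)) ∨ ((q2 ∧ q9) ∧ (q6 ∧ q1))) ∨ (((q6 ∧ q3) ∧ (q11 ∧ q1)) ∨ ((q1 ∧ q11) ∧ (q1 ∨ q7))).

q6 ∨ q9 = q6
q9 ∨ q6 = q6
q6 ∨ q6 = q6
q2 ∧ q9 = q9
q6 ∧ q1 = q1
q9 ∧ q1 = q9
q6 ∨ q9 = q6
q6 ∧ q3 = q3
q11 ∧ q1 = q9
q3 ∧ q9 = q9
q1 ∧ q11 = q9
q1 ∨ q7 = q7
q9 ∧ q7 = q9
q9 ∨ q9 = q9
q6 ∨ q9 = q6

q6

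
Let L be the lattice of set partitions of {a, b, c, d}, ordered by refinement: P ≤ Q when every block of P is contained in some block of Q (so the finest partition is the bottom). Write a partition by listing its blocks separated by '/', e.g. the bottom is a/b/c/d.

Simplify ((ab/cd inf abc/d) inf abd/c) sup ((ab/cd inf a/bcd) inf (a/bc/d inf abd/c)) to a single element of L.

ab/c/d

ab/cd ∧ abc/d = ab/c/d
ab/c/d ∧ abd/c = ab/c/d
ab/cd ∧ a/bcd = a/b/cd
a/bc/d ∧ abd/c = a/b/c/d
a/b/cd ∧ a/b/c/d = a/b/c/d
ab/c/d ∨ a/b/c/d = ab/c/d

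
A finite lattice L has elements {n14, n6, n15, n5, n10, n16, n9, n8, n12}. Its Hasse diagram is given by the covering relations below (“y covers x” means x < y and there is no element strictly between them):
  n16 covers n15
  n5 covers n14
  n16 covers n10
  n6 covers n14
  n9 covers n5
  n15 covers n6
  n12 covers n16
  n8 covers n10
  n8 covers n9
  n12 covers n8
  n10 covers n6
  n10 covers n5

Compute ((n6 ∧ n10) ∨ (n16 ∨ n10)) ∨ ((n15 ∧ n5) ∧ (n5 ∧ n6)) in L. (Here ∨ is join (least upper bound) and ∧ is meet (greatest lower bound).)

n16

n6 ∧ n10 = n6
n16 ∨ n10 = n16
n6 ∨ n16 = n16
n15 ∧ n5 = n14
n5 ∧ n6 = n14
n14 ∧ n14 = n14
n16 ∨ n14 = n16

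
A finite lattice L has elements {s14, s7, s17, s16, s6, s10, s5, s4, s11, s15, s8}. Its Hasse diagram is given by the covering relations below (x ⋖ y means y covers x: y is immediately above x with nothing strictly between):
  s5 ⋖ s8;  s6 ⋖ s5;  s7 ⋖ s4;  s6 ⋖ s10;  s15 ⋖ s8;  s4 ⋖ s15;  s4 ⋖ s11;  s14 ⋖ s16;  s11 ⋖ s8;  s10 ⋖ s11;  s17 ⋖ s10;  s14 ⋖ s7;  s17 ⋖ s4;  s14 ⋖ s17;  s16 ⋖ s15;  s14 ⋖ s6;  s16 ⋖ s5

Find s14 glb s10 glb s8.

Common lower bounds of {s14, s10, s8}: s14.
The greatest among these is s14.

s14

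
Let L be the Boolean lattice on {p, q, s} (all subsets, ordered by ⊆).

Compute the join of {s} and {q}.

{q,s}

Common upper bounds of {{s}, {q}}: {p,q,s}, {q,s}.
The least among these is {q,s}.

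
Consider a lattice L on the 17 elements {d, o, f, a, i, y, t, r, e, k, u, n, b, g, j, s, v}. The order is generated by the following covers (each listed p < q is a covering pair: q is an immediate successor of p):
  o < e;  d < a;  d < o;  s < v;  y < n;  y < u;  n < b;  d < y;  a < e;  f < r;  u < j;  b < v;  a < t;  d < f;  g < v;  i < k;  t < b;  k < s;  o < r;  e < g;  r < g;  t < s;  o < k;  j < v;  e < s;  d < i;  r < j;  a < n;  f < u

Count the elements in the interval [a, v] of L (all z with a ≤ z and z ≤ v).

The interval [a, v] = {a, b, e, g, n, s, t, v}, which has 8 elements.

8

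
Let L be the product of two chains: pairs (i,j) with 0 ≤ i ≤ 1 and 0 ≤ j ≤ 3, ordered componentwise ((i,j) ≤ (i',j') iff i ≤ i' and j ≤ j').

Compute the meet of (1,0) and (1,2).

Common lower bounds of {(1,0), (1,2)}: (0,0), (1,0).
The greatest among these is (1,0).

(1,0)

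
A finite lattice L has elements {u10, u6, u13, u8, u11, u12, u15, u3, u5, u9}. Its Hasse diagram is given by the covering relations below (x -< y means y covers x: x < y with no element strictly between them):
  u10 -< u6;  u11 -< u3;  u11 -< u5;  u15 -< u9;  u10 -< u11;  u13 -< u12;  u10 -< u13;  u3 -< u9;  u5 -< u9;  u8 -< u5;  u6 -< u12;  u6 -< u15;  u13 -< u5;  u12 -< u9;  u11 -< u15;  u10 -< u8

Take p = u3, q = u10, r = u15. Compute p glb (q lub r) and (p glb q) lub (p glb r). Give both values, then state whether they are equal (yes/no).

u11; u11; yes

q lub r = u15, so p glb (q lub r) = u3 glb u15 = u11.
p glb q = u10 and p glb r = u11, so (p glb q) lub (p glb r) = u10 lub u11 = u11.
Equal: yes.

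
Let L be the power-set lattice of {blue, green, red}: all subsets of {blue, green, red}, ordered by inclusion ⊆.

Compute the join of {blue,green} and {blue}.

{blue,green}

Common upper bounds of {{blue,green}, {blue}}: {blue,green,red}, {blue,green}.
The least among these is {blue,green}.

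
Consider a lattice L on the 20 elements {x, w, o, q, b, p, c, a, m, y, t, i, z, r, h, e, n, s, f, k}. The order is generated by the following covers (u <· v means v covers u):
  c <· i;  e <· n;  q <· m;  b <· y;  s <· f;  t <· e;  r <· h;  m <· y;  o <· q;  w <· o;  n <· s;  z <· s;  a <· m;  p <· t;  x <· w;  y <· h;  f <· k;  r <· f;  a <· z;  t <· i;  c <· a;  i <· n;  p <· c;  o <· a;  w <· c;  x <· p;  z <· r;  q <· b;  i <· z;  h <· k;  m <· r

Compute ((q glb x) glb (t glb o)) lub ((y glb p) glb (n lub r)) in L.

q ∧ x = x
t ∧ o = x
x ∧ x = x
y ∧ p = p
n ∨ r = f
p ∧ f = p
x ∨ p = p

p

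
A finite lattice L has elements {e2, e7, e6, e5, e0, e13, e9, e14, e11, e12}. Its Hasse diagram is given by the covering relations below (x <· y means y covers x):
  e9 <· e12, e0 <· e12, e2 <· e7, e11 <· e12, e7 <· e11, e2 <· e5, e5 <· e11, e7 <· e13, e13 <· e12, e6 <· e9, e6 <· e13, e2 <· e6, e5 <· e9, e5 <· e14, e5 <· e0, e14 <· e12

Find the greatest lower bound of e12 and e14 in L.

e14

Common lower bounds of {e12, e14}: e14, e2, e5.
The greatest among these is e14.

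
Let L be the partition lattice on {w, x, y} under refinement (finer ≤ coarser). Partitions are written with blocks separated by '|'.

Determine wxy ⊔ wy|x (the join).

wxy

The join of wxy and wy|x merges any blocks that overlap across the partitions, giving wxy.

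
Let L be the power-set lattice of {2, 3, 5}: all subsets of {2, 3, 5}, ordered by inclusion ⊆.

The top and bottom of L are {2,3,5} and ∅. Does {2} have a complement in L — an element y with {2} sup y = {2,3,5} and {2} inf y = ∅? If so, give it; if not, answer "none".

{3,5}

Need y with {2} ∨ y = {2,3,5} and {2} ∧ y = ∅.
Checking each element gives: {3,5}.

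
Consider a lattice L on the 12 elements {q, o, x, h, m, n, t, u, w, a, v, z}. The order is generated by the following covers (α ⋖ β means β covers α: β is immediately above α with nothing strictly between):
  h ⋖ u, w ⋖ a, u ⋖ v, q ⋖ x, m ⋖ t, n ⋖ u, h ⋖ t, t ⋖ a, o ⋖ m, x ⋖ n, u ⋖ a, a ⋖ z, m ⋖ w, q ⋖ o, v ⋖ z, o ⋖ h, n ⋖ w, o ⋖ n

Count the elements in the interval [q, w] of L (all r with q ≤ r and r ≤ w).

The interval [q, w] = {m, n, o, q, w, x}, which has 6 elements.

6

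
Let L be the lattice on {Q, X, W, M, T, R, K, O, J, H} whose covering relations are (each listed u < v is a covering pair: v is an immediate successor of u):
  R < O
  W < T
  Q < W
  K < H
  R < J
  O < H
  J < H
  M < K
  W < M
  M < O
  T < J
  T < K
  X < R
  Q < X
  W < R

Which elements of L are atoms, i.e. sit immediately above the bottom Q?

The atoms are exactly the elements that cover Q: W, X.

W, X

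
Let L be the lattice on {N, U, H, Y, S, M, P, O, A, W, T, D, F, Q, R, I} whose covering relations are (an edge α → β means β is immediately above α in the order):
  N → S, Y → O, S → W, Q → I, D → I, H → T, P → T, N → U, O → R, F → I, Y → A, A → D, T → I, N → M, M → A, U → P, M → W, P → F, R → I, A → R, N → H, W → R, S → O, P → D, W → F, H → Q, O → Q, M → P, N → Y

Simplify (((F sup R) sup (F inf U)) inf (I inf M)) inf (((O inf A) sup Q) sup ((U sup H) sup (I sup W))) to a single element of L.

M

F ∨ R = I
F ∧ U = U
I ∨ U = I
I ∧ M = M
I ∧ M = M
O ∧ A = Y
Y ∨ Q = Q
U ∨ H = T
I ∨ W = I
T ∨ I = I
Q ∨ I = I
M ∧ I = M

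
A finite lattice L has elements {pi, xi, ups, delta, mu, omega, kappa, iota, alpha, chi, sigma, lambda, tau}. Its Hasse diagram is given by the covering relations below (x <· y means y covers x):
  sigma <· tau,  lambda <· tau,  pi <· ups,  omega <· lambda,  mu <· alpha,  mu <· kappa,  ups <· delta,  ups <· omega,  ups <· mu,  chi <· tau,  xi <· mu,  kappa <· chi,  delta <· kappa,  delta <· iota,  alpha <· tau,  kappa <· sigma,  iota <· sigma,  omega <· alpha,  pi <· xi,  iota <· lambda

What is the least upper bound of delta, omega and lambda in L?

Common upper bounds of {delta, omega, lambda}: lambda, tau.
The least among these is lambda.

lambda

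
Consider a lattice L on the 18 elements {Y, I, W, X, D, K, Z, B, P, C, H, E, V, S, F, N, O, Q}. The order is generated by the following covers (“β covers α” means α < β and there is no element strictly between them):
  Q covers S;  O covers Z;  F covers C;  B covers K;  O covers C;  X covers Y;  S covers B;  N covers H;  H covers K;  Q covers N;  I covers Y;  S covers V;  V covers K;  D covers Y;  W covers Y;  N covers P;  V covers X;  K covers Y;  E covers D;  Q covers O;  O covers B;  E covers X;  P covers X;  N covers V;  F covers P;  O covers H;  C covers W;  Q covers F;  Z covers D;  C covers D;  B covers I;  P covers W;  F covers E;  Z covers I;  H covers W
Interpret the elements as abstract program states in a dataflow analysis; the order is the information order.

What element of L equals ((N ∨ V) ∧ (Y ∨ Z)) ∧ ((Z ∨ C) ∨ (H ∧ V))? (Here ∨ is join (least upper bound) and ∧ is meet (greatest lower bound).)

N ∨ V = N
Y ∨ Z = Z
N ∧ Z = Y
Z ∨ C = O
H ∧ V = K
O ∨ K = O
Y ∧ O = Y

Y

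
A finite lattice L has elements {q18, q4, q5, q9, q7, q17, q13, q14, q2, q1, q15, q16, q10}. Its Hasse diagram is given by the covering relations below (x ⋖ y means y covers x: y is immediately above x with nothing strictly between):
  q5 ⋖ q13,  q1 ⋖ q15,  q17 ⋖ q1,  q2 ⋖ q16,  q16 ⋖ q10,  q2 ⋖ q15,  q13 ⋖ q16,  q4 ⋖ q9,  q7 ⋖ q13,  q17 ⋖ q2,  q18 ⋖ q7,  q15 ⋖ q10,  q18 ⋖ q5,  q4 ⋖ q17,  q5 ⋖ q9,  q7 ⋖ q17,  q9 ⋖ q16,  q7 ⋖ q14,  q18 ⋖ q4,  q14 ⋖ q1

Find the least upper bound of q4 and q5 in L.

Common upper bounds of {q4, q5}: q10, q16, q9.
The least among these is q9.

q9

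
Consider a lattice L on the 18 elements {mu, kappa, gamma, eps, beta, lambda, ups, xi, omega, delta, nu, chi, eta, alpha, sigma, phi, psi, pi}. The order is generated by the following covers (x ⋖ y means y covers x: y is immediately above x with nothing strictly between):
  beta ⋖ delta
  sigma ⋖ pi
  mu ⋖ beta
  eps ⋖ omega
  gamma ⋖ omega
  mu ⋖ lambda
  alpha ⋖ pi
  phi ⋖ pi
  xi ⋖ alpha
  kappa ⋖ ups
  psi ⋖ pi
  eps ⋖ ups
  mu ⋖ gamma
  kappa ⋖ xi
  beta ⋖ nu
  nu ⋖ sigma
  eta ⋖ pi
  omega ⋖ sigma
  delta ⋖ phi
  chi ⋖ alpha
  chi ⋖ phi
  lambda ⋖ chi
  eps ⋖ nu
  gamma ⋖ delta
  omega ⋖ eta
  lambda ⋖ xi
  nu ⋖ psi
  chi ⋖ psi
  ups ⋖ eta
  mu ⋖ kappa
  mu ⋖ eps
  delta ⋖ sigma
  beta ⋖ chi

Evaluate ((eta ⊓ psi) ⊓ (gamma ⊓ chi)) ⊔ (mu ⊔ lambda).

eta ∧ psi = eps
gamma ∧ chi = mu
eps ∧ mu = mu
mu ∨ lambda = lambda
mu ∨ lambda = lambda

lambda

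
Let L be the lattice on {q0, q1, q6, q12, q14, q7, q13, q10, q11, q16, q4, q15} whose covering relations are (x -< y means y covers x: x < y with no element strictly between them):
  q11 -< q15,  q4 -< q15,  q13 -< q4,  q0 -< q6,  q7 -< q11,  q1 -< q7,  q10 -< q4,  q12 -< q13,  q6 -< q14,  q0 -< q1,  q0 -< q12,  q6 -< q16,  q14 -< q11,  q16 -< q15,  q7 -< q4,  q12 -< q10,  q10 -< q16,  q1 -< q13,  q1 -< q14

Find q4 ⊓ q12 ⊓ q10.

q12

Common lower bounds of {q4, q12, q10}: q0, q12.
The greatest among these is q12.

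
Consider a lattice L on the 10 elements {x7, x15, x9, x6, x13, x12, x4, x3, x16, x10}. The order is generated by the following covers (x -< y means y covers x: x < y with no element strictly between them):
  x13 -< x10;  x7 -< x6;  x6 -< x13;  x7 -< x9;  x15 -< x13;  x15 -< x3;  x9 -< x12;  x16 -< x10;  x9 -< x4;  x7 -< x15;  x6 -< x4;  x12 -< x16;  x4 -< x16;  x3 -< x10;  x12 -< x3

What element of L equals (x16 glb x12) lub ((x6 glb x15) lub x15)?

x16 ∧ x12 = x12
x6 ∧ x15 = x7
x7 ∨ x15 = x15
x12 ∨ x15 = x3

x3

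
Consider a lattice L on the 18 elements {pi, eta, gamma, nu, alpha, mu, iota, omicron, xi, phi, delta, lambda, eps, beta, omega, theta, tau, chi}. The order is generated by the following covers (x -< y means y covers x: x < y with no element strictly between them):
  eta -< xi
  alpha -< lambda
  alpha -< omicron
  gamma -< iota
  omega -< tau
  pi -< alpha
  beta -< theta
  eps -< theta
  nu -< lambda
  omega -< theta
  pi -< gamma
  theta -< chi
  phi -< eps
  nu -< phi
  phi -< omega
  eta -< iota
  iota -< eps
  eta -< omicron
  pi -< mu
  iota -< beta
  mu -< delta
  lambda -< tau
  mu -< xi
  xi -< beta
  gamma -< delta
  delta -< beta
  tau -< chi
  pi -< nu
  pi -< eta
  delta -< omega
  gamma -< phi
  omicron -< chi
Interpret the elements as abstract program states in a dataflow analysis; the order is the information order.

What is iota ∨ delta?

beta

Common upper bounds of {iota, delta}: beta, chi, theta.
The least among these is beta.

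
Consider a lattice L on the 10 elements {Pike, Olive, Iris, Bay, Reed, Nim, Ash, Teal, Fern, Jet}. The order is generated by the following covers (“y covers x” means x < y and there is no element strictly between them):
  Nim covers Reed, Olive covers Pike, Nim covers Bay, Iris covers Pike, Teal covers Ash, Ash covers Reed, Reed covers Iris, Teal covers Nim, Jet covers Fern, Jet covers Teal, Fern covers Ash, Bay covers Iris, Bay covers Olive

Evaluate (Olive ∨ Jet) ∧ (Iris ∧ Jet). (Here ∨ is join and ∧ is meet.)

Olive ∨ Jet = Jet
Iris ∧ Jet = Iris
Jet ∧ Iris = Iris

Iris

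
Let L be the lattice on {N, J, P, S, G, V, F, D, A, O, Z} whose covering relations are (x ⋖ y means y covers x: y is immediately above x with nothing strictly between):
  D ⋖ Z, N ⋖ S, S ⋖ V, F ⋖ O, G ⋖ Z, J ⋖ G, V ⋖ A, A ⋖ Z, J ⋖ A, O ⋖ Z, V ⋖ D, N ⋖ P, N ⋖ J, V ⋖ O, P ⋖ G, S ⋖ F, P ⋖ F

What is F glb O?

Common lower bounds of {F, O}: F, N, P, S.
The greatest among these is F.

F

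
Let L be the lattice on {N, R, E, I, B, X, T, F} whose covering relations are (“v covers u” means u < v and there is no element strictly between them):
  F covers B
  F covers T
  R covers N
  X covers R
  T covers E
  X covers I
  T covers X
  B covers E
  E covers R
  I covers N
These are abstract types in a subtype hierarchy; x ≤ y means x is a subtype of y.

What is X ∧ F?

Common lower bounds of {X, F}: I, N, R, X.
The greatest among these is X.

X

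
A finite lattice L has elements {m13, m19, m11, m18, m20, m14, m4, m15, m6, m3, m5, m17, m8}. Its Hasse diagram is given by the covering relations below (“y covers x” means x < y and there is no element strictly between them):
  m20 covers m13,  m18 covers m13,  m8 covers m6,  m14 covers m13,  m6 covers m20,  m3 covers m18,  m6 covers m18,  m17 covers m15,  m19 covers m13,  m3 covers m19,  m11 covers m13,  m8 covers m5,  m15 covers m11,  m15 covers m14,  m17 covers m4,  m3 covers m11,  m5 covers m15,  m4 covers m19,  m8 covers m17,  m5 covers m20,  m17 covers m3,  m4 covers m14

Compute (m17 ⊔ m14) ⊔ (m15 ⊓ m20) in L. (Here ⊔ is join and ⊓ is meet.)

m17

m17 ∨ m14 = m17
m15 ∧ m20 = m13
m17 ∨ m13 = m17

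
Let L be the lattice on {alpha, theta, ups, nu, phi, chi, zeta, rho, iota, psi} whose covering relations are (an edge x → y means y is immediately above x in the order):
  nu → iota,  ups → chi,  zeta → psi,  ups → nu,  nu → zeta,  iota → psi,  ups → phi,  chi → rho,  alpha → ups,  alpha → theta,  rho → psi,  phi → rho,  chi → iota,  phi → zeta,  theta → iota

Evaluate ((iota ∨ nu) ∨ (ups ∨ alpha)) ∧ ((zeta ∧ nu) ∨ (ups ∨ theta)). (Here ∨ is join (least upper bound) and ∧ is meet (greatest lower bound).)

iota

iota ∨ nu = iota
ups ∨ alpha = ups
iota ∨ ups = iota
zeta ∧ nu = nu
ups ∨ theta = iota
nu ∨ iota = iota
iota ∧ iota = iota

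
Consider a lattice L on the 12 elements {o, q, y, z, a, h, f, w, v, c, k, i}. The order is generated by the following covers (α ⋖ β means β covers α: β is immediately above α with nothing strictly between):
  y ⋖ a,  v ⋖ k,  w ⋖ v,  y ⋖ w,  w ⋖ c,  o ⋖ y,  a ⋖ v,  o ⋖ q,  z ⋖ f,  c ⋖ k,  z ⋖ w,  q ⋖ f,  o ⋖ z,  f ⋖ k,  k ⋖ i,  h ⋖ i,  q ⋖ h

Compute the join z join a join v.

v

Common upper bounds of {z, a, v}: i, k, v.
The least among these is v.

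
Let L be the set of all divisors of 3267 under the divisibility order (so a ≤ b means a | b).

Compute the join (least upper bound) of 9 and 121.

In the divisibility order, the join is the least common multiple: lcm(9, 121) = 1089.

1089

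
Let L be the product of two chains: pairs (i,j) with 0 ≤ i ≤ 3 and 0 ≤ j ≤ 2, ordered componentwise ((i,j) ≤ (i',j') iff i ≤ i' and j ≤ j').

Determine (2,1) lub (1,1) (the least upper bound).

In a product of chains, the join is componentwise max, giving (2,1).

(2,1)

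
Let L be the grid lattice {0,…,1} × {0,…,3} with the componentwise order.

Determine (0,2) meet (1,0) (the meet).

(0,0)

Common lower bounds of {(0,2), (1,0)}: (0,0).
The greatest among these is (0,0).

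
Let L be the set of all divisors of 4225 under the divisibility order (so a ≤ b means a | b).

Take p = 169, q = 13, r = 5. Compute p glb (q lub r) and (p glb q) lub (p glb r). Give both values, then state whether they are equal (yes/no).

13; 13; yes

q lub r = 65, so p glb (q lub r) = 169 glb 65 = 13.
p glb q = 13 and p glb r = 1, so (p glb q) lub (p glb r) = 13 lub 1 = 13.
Equal: yes.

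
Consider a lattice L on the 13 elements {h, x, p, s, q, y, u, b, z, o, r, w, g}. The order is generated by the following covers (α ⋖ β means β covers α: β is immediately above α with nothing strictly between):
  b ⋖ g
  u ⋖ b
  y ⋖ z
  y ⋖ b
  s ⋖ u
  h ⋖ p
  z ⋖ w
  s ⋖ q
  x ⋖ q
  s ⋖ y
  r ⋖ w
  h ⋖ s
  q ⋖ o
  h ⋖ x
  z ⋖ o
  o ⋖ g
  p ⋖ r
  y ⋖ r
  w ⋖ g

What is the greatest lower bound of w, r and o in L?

Common lower bounds of {w, r, o}: h, s, y.
The greatest among these is y.

y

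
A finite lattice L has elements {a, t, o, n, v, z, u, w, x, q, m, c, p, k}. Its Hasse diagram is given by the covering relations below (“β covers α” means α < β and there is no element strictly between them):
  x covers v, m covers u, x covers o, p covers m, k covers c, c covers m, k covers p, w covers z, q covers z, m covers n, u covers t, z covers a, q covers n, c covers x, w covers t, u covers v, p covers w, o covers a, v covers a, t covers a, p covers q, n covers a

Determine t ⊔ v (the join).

Common upper bounds of {t, v}: c, k, m, p, u.
The least among these is u.

u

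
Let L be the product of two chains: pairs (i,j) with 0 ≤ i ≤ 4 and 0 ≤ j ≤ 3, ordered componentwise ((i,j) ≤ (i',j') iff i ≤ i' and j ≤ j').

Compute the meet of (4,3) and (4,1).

In a product of chains, the meet is componentwise min, giving (4,1).

(4,1)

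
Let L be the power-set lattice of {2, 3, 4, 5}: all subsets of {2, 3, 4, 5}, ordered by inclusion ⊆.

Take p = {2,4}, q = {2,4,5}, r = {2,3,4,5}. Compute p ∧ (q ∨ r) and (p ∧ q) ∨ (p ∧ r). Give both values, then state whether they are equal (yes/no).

q ∨ r = {2,3,4,5}, so p ∧ (q ∨ r) = {2,4} ∧ {2,3,4,5} = {2,4}.
p ∧ q = {2,4} and p ∧ r = {2,4}, so (p ∧ q) ∨ (p ∧ r) = {2,4} ∨ {2,4} = {2,4}.
Equal: yes.

{2,4}; {2,4}; yes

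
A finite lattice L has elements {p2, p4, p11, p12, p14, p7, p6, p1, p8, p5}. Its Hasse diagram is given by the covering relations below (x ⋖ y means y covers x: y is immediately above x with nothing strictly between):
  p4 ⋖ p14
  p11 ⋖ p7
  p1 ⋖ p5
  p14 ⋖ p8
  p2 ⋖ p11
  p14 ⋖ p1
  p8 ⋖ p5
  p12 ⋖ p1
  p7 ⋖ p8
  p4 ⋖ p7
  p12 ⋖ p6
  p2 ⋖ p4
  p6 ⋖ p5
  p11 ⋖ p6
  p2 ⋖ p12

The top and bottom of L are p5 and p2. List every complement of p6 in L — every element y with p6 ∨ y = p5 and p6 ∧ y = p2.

p14, p4

Need y with p6 ∨ y = p5 and p6 ∧ y = p2.
Checking each element gives: p14, p4.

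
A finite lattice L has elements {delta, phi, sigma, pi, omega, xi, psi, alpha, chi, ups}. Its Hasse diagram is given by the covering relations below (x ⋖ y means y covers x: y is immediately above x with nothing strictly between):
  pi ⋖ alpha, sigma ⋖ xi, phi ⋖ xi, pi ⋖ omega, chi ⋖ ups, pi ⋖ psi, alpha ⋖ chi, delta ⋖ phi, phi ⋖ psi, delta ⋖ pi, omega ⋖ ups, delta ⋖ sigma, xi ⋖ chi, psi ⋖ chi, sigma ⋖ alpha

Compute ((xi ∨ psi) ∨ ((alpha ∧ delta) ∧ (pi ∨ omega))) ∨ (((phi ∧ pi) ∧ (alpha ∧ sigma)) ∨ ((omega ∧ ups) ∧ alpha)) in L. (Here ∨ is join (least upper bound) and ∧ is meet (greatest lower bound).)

chi

xi ∨ psi = chi
alpha ∧ delta = delta
pi ∨ omega = omega
delta ∧ omega = delta
chi ∨ delta = chi
phi ∧ pi = delta
alpha ∧ sigma = sigma
delta ∧ sigma = delta
omega ∧ ups = omega
omega ∧ alpha = pi
delta ∨ pi = pi
chi ∨ pi = chi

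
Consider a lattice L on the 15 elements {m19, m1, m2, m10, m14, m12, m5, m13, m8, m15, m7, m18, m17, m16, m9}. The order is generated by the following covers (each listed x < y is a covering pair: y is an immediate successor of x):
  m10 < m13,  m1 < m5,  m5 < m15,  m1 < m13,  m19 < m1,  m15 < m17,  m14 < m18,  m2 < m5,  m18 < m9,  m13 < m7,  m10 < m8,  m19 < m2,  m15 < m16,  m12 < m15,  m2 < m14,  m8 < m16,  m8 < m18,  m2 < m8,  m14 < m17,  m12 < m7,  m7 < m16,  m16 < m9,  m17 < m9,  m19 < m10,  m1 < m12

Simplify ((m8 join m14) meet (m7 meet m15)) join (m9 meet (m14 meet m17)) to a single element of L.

m8 ∨ m14 = m18
m7 ∧ m15 = m12
m18 ∧ m12 = m19
m14 ∧ m17 = m14
m9 ∧ m14 = m14
m19 ∨ m14 = m14

m14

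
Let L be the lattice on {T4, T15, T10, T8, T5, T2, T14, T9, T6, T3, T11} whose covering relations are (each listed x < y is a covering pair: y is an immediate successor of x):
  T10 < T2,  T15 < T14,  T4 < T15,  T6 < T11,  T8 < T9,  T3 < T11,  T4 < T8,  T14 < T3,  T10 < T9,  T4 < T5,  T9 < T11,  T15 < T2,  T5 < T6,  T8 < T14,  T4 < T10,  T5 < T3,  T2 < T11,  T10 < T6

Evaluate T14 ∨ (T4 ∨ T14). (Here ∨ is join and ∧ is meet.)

T14

T4 ∨ T14 = T14
T14 ∨ T14 = T14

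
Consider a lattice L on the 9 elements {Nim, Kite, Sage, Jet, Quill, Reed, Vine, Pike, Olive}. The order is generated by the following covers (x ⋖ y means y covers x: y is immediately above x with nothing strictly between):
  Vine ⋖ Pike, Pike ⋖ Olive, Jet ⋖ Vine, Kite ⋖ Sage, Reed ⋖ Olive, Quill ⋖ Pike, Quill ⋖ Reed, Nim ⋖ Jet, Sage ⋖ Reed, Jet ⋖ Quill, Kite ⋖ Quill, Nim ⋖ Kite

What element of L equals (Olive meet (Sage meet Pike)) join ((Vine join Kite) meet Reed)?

Quill

Sage ∧ Pike = Kite
Olive ∧ Kite = Kite
Vine ∨ Kite = Pike
Pike ∧ Reed = Quill
Kite ∨ Quill = Quill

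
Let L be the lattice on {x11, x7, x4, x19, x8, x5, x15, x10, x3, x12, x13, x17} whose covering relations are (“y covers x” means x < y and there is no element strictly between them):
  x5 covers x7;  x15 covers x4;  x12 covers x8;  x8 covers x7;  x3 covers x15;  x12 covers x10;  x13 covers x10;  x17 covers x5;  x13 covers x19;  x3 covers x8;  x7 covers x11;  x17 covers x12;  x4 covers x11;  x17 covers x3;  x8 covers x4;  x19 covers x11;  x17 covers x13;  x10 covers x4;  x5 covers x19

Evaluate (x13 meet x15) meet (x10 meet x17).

x13 ∧ x15 = x4
x10 ∧ x17 = x10
x4 ∧ x10 = x4

x4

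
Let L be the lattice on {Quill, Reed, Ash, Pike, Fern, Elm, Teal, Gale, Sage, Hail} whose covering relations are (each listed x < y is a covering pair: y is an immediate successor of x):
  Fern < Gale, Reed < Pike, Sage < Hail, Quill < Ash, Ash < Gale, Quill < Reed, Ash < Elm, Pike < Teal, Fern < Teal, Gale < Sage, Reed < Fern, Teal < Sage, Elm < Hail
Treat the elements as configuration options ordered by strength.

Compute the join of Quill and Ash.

Common upper bounds of {Quill, Ash}: Ash, Elm, Gale, Hail, Sage.
The least among these is Ash.

Ash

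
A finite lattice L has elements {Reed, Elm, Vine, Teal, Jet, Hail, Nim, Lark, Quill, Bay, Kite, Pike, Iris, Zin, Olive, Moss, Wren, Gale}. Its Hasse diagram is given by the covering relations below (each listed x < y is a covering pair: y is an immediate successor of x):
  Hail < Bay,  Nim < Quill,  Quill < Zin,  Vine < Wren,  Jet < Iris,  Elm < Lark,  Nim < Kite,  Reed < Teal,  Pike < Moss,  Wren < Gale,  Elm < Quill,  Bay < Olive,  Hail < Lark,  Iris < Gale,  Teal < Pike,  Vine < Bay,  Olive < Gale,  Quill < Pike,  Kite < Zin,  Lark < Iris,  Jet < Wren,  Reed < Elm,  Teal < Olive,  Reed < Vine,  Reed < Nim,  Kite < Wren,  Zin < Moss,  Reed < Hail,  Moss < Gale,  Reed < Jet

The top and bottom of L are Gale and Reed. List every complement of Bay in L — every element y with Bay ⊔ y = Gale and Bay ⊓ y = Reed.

Need y with Bay ∨ y = Gale and Bay ∧ y = Reed.
Checking each element gives: Elm, Jet, Kite, Moss, Nim, Pike, Quill, Zin.

Elm, Jet, Kite, Moss, Nim, Pike, Quill, Zin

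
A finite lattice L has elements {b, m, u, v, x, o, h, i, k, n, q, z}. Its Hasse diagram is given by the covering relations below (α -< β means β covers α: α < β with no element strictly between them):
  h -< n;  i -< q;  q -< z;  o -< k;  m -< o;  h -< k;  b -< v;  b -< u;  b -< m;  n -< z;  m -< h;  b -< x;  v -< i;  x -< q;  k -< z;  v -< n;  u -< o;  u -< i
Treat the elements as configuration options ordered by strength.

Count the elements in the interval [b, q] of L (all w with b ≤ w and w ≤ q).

6

The interval [b, q] = {b, i, q, u, v, x}, which has 6 elements.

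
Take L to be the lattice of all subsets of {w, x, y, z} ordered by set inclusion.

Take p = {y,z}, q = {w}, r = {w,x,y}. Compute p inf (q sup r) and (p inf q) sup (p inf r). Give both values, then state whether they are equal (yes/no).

{y}; {y}; yes

q sup r = {w,x,y}, so p inf (q sup r) = {y,z} inf {w,x,y} = {y}.
p inf q = ∅ and p inf r = {y}, so (p inf q) sup (p inf r) = ∅ sup {y} = {y}.
Equal: yes.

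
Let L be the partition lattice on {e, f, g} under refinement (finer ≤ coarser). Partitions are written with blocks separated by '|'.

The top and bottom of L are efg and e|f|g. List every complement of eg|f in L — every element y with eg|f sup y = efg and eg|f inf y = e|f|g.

ef|g, e|fg

Need y with eg|f ∨ y = efg and eg|f ∧ y = e|f|g.
Checking each element gives: ef|g, e|fg.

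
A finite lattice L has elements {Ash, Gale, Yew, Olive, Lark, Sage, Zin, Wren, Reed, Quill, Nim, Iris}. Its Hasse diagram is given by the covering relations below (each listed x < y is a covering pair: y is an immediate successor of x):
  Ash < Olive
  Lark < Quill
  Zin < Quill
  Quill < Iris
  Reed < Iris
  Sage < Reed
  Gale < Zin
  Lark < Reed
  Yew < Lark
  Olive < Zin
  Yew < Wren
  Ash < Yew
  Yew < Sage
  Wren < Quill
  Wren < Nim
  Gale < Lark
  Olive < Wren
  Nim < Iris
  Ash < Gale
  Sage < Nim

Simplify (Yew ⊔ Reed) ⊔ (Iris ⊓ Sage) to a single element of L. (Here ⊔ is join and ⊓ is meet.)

Reed

Yew ∨ Reed = Reed
Iris ∧ Sage = Sage
Reed ∨ Sage = Reed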